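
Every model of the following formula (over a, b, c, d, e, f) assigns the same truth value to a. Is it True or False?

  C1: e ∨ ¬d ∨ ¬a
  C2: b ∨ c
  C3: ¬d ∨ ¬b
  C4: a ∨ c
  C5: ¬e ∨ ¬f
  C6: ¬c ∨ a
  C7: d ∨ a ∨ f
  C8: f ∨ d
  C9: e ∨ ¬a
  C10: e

True

Suppose a = False.
The clause (c) is unit, so c = True.
But (¬c) is also a unit clause — contradiction.
So every satisfying assignment has a = True.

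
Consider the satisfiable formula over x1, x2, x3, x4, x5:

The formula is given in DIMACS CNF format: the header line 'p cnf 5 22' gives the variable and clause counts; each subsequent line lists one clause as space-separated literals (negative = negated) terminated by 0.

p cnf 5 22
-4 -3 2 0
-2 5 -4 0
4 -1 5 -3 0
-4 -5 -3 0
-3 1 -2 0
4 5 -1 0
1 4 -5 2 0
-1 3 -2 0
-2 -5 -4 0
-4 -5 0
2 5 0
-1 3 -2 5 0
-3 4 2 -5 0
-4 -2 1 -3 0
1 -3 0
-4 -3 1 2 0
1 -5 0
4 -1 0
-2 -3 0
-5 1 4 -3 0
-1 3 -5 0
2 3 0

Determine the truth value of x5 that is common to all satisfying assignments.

Suppose x5 = True.
From the singleton clause (¬x4), x4 = False.
From the singleton clause (x1), x1 = True.
But (¬x1) is also a unit clause — contradiction.
So every satisfying assignment has x5 = False.

False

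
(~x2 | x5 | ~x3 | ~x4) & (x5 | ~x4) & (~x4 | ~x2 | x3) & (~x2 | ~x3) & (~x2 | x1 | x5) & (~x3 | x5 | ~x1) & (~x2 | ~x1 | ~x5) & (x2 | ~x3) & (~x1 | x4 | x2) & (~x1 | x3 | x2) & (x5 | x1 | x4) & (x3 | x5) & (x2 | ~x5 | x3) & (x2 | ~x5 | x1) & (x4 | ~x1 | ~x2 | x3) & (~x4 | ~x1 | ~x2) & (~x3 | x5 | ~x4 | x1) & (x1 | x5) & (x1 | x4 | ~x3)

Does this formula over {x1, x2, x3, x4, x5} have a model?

Case x5 = 1:
Case x2 = 1:
The clause (~x3) is unit, so x3 = 0.
The clause (~x4) is unit, so x4 = 0.
The clause (~x1) is unit, so x1 = 0.
All clauses are satisfied.
A satisfying assignment: x1=0; x2=1; x3=0; x4=0; x5=1.

Yes, satisfiable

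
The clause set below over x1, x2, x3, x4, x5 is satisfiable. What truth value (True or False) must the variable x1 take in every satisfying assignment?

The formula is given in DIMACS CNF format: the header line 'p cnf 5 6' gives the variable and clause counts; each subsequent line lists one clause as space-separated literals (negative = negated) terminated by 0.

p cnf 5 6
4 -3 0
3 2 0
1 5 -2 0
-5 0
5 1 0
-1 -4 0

True

Suppose x1 = False.
The clause (¬x5) is unit, so x5 = False.
That conflicts with the unit clause (x5).
So every satisfying assignment has x1 = True.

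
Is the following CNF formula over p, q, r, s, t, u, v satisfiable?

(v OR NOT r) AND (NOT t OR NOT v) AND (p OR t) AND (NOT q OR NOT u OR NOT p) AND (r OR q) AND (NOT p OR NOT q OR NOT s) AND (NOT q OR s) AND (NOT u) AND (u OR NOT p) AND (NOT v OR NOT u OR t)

Yes, satisfiable

Unit clause (NOT u) forces u = false.
Unit clause (NOT p) forces p = false.
Unit clause (t) forces t = true.
Unit clause (NOT v) forces v = false.
Unit clause (NOT r) forces r = false.
Unit clause (q) forces q = true.
Unit clause (s) forces s = true.
All clauses are satisfied.
A satisfying assignment: p: false, q: true, r: false, s: true, t: true, u: false, v: false.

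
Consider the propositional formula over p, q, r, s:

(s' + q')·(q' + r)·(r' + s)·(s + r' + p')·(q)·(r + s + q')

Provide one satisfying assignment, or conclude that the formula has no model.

UNSATISFIABLE

The clause (q) is unit, so q = 1.
The clause (s') is unit, so s = 0.
The clause (r) is unit, so r = 1.
But (r') is also a unit clause — contradiction.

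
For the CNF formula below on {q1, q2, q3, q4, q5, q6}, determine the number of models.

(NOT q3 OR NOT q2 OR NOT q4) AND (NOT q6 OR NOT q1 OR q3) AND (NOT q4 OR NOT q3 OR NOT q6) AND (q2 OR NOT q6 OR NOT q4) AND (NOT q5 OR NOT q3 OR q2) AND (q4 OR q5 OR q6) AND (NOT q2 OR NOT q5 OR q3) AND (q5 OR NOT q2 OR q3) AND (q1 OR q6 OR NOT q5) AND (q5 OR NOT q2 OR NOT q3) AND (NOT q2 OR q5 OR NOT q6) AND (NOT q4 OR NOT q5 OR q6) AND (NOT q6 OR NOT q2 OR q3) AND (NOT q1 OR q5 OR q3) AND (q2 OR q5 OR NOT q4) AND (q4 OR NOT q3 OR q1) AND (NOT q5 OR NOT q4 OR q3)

There are 2^6 = 64 truth assignments over (q1, q2, q3, q4, q5, q6).
Split on q3. With q3 = true, the clauses containing q3 are satisfied and NOT q3 drops from the rest; 3 of the 2^5 = 32 assignments to the other variables satisfy what remains.
With q3 = false, by the same count on the reduced clause set, 3 assignments work.
Total: 3 + 3 = 6.

6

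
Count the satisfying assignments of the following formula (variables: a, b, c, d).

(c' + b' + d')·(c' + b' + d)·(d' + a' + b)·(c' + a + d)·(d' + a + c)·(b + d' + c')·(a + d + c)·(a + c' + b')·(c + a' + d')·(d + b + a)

There are 2^4 = 16 truth assignments over (a, b, c, d).
Split on a. With a = 1, the clauses containing a are satisfied and a' drops from the rest; 3 of the 2^3 = 8 assignments to the other variables satisfy what remains.
With a = 0, by the same count on the reduced clause set, 0 assignments work.
Total: 3 + 0 = 3.

3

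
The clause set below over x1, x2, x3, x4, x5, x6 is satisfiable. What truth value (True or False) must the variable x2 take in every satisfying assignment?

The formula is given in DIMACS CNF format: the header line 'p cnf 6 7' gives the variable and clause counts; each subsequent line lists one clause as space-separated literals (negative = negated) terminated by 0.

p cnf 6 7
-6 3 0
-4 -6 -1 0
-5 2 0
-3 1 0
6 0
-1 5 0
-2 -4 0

True

Suppose x2 = False.
From the singleton clause (¬x5), x5 = False.
From the singleton clause (x6), x6 = True.
From the singleton clause (x3), x3 = True.
From the singleton clause (x1), x1 = True.
That conflicts with the unit clause (¬x1).
So every satisfying assignment has x2 = True.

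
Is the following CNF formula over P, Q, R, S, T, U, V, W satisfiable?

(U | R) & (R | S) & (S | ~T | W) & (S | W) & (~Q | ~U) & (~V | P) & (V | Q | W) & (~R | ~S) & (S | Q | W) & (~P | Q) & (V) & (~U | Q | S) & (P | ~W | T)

Yes, satisfiable

From the singleton clause (V), V = 1.
From the singleton clause (P), P = 1.
From the singleton clause (Q), Q = 1.
From the singleton clause (~U), U = 0.
From the singleton clause (R), R = 1.
From the singleton clause (~S), S = 0.
From the singleton clause (W), W = 1.
Every clause is now satisfied; T is unconstrained.
A satisfying assignment: P ↦ 1,  Q ↦ 1,  R ↦ 1,  S ↦ 0,  T ↦ 1,  U ↦ 0,  V ↦ 1,  W ↦ 1.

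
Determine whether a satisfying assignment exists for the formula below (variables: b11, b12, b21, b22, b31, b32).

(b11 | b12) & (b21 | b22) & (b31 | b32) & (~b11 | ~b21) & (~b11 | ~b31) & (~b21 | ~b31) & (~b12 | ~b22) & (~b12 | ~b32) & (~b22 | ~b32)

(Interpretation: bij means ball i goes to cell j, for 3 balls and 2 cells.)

Unsatisfiable

Try b11 = 1.
From the singleton clause (~b21), b21 = 0.
From the singleton clause (b22), b22 = 1.
From the singleton clause (~b31), b31 = 0.
From the singleton clause (b32), b32 = 1.
Now (~b32) is unsatisfied and unit — conflict.
So b11 must be the other value — set b11 = 0.
From the singleton clause (b12), b12 = 1.
From the singleton clause (~b22), b22 = 0.
From the singleton clause (b21), b21 = 1.
From the singleton clause (~b31), b31 = 0.
From the singleton clause (b32), b32 = 1.
Now (~b32) is unsatisfied and unit — conflict.
Both values of b11 lead to a conflict.
No assignment satisfies every clause.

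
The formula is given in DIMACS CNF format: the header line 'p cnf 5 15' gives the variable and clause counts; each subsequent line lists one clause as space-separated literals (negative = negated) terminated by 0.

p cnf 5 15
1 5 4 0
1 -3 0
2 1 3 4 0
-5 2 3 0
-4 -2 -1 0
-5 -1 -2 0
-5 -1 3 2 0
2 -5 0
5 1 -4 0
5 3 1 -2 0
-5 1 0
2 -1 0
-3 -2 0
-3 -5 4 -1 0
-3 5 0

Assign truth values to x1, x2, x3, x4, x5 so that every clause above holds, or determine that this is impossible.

x1=True; x2=True; x3=False; x4=False; x5=False

Case x1 = True:
Unit clause (x2) forces x2 = True.
Unit clause (¬x4) forces x4 = False.
Unit clause (¬x5) forces x5 = False.
Unit clause (¬x3) forces x3 = False.
This assignment satisfies each clause.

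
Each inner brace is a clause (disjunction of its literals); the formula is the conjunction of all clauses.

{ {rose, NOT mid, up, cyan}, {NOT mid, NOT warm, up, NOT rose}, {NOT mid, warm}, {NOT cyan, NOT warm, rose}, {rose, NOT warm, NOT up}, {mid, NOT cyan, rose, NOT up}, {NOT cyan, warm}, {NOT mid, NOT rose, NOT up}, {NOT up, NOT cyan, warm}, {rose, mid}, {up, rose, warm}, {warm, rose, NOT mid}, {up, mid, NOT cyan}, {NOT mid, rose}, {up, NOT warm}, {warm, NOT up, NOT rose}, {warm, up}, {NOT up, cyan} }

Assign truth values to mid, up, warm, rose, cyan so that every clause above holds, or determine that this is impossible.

Try mid = false.
The clause (rose) is unit, so rose = true.
Try cyan = true.
The clause (warm) is unit, so warm = true.
The clause (up) is unit, so up = true.
This assignment satisfies each clause.

mid=false, up=true, warm=true, rose=true, cyan=true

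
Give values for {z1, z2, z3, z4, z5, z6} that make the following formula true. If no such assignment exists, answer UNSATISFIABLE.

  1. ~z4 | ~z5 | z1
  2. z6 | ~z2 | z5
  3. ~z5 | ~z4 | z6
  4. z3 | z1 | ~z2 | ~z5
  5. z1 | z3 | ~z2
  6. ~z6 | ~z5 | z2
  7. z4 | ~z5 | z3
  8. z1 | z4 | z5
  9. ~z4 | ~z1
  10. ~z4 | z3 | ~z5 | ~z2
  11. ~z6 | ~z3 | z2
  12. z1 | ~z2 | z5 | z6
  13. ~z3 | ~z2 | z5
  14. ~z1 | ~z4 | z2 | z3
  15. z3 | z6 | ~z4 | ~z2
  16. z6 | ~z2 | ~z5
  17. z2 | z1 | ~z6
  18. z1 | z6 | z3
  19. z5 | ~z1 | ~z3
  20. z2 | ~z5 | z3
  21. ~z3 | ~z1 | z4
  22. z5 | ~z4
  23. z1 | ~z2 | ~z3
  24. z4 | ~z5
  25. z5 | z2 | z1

Case z4 = 0:
Unit clause (~z5) forces z5 = 0.
Unit clause (z1) forces z1 = 1.
Unit clause (~z3) forces z3 = 0.
Case z6 = 1:
No clause remains; z2 is free.

z1=1; z2=0; z3=0; z4=0; z5=0; z6=1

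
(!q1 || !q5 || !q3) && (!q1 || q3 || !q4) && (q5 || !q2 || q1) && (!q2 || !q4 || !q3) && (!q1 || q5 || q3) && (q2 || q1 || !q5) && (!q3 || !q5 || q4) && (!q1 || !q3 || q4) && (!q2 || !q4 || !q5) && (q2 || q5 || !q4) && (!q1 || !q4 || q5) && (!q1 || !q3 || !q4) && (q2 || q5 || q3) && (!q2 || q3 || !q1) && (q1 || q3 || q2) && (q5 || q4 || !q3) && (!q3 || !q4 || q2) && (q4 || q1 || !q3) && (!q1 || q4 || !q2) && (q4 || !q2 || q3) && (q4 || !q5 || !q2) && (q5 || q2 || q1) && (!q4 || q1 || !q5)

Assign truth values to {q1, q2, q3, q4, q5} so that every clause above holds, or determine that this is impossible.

Try q1 = true.
Try q5 = true.
The clause (!q3) is unit, so q3 = false.
The clause (!q4) is unit, so q4 = false.
The clause (!q2) is unit, so q2 = false.
Every clause now holds.

q1: true; q2: false; q3: false; q4: false; q5: true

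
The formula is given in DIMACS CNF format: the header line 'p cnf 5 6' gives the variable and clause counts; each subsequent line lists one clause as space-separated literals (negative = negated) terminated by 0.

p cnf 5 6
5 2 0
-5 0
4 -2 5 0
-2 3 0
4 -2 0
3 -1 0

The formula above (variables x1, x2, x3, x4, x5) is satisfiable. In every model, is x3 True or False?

Suppose x3 = False.
Unit clause (¬x5) forces x5 = False.
Unit clause (x2) forces x2 = True.
That conflicts with the unit clause (¬x2).
So every satisfying assignment has x3 = True.

True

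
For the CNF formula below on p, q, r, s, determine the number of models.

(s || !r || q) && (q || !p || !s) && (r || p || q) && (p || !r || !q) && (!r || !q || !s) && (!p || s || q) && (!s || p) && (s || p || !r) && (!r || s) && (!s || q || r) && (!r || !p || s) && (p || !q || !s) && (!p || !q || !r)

There are 2^4 = 16 truth assignments over (p, q, r, s).
Check each against the 13 clauses (columns in the order p, q, r, s):
  F F F F  ✗ fails (r || p || q)
  F F F T  ✗ fails (r || p || q)
  F F T F  ✗ fails (s || !r || q)
  F F T T  ✗ fails (!s || p)
  F T F F  ✓ satisfies all
  F T F T  ✗ fails (!s || p)
  F T T F  ✗ fails (p || !r || !q)
  F T T T  ✗ fails (p || !r || !q)
  T F F F  ✗ fails (!p || s || q)
  T F F T  ✗ fails (q || !p || !s)
  T F T F  ✗ fails (s || !r || q)
  T F T T  ✗ fails (q || !p || !s)
  T T F F  ✓ satisfies all
  T T F T  ✓ satisfies all
  T T T F  ✗ fails (!r || s)
  T T T T  ✗ fails (!r || !q || !s)
3 of the 16 rows are models.

3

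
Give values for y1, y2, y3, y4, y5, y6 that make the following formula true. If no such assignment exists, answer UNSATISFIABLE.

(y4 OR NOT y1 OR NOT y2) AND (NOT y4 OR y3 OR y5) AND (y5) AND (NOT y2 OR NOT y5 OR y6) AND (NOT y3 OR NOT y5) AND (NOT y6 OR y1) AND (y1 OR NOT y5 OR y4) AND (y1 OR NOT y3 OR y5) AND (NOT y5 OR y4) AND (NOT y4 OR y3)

UNSATISFIABLE

(y5) alone gives y5 = true.
(NOT y3) alone gives y3 = false.
(y4) alone gives y4 = true.
That conflicts with the unit clause (NOT y4).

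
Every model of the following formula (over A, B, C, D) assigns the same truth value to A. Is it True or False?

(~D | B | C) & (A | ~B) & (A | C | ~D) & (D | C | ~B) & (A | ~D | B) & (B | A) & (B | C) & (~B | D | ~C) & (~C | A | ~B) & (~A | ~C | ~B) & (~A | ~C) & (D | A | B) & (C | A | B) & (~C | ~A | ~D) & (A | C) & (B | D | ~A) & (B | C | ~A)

True

Suppose A = 0.
The clause (~B) is unit, so B = 0.
Now (B) is unsatisfied and unit — conflict.
So every satisfying assignment has A = True.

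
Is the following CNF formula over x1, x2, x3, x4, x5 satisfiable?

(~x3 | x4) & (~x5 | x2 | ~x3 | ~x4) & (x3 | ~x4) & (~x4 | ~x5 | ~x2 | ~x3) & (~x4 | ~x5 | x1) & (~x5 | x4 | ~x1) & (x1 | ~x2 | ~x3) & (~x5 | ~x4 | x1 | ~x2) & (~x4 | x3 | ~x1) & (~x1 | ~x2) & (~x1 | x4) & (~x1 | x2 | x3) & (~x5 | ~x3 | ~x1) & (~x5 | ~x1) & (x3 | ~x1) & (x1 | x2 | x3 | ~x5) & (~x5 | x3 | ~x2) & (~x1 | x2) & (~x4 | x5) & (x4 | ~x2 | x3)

Satisfiable

Branch on x3: set x3 = 0.
The clause (~x4) is unit, so x4 = 0.
The clause (~x1) is unit, so x1 = 0.
The clause (~x2) is unit, so x2 = 0.
The clause (~x5) is unit, so x5 = 0.
Every clause now holds.
A satisfying assignment: x1=0,  x2=0,  x3=0,  x4=0,  x5=0.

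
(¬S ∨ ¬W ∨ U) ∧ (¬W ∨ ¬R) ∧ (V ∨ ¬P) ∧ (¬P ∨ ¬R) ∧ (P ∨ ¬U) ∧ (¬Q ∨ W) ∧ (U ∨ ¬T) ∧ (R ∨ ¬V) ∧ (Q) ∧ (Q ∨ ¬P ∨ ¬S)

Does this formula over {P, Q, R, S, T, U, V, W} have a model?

The clause (Q) is unit, so Q = True.
The clause (W) is unit, so W = True.
The clause (¬R) is unit, so R = False.
The clause (¬V) is unit, so V = False.
The clause (¬P) is unit, so P = False.
The clause (¬U) is unit, so U = False.
The clause (¬S) is unit, so S = False.
The clause (¬T) is unit, so T = False.
All clauses are satisfied.
A satisfying assignment: P ↦ False, Q ↦ True, R ↦ False, S ↦ False, T ↦ False, U ↦ False, V ↦ False, W ↦ True.

Yes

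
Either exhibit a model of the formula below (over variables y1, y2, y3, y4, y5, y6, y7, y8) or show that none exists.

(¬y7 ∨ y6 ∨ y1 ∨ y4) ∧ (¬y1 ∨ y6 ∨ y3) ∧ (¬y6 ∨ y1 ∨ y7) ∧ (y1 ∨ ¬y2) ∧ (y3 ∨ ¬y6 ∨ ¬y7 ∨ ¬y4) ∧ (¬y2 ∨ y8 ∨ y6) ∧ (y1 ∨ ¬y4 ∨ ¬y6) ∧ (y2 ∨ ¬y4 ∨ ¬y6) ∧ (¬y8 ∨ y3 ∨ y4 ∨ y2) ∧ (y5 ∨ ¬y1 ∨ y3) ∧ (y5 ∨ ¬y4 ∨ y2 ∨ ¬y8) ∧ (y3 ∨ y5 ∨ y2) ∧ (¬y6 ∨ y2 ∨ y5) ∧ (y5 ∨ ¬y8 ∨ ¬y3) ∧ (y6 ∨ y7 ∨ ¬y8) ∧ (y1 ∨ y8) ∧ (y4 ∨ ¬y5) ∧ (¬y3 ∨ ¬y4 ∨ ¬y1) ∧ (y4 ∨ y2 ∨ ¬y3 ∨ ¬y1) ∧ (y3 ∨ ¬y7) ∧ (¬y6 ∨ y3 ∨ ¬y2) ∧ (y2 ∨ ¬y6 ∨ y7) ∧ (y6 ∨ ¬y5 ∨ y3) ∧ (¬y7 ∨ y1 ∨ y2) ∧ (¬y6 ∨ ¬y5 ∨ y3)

Suppose y1 = True.
Suppose y6 = True.
Suppose y2 = True.
The clause (y3) is unit, so y3 = True.
The clause (¬y4) is unit, so y4 = False.
The clause (¬y5) is unit, so y5 = False.
The clause (¬y8) is unit, so y8 = False.
Every clause is now satisfied; y7 is unconstrained.

y1=True, y2=True, y3=True, y4=False, y5=False, y6=True, y7=True, y8=False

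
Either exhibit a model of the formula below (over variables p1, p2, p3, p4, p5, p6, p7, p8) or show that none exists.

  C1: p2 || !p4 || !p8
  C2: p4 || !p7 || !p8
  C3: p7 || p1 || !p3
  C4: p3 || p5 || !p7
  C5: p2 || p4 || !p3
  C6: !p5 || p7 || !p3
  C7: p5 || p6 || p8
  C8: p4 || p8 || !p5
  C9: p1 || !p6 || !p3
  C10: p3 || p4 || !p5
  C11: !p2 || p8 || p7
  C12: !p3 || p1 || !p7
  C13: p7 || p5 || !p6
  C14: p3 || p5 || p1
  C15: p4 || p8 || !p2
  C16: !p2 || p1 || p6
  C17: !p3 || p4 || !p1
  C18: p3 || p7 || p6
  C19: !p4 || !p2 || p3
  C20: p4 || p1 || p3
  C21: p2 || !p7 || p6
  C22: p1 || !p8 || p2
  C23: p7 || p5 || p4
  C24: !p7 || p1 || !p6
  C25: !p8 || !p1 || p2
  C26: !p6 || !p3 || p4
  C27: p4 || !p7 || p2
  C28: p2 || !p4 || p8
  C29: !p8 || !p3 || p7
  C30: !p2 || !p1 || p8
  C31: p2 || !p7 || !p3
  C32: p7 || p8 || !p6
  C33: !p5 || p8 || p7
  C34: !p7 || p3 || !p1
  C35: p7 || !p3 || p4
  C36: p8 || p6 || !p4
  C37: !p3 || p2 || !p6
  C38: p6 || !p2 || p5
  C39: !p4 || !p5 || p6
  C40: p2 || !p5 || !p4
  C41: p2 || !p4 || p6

Try p2 = true.
Try p8 = true.
Try p4 = true.
(p3) alone gives p3 = true.
(p7) alone gives p7 = true.
(p1) alone gives p1 = true.
Try p6 = true.
Every clause is now satisfied; p5 is unconstrained.

p1: true; p2: true; p3: true; p4: true; p5: true; p6: true; p7: true; p8: true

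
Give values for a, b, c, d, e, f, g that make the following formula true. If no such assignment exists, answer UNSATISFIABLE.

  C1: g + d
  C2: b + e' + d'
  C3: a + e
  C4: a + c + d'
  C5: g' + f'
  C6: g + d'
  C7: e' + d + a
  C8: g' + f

Case g = 1:
(f') alone gives f = 0.
But (f) is also a unit clause — contradiction.
So g must be the other value — set g = 0.
(d) alone gives d = 1.
But (d') is also a unit clause — contradiction.
Either choice for g ends in contradiction.

UNSATISFIABLE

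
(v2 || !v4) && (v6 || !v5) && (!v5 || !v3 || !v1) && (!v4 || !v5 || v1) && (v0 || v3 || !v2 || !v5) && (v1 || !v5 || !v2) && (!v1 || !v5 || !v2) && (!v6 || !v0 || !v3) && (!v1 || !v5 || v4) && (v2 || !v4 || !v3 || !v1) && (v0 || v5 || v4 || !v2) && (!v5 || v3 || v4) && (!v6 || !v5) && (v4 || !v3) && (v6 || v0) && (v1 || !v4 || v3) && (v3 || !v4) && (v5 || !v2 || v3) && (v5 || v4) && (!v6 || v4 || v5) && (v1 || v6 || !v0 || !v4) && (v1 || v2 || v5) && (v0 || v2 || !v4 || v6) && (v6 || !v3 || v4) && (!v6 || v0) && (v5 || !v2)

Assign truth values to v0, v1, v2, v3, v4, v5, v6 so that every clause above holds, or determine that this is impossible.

Suppose v2 = true.
From the singleton clause (v5), v5 = true.
From the singleton clause (v6), v6 = true.
That conflicts with the unit clause (!v6).
That branch fails; take v2 = false instead.
From the singleton clause (!v4), v4 = false.
From the singleton clause (!v3), v3 = false.
From the singleton clause (!v5), v5 = false.
That conflicts with the unit clause (v5).
Either choice for v2 ends in contradiction.

UNSATISFIABLE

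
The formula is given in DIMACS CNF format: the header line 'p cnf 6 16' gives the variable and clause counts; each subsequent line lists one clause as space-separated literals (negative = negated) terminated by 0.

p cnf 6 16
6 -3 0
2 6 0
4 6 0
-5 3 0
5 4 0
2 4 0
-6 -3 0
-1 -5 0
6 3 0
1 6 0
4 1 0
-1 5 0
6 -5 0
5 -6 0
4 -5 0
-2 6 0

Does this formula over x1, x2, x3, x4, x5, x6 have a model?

Case x6 = True:
From the singleton clause (¬x3), x3 = False.
From the singleton clause (¬x5), x5 = False.
But (x5) is also a unit clause — contradiction.
That branch fails; take x6 = False instead.
From the singleton clause (¬x3), x3 = False.
But (x3) is also a unit clause — contradiction.
Either choice for x6 ends in contradiction.
No assignment satisfies every clause.

No, unsatisfiable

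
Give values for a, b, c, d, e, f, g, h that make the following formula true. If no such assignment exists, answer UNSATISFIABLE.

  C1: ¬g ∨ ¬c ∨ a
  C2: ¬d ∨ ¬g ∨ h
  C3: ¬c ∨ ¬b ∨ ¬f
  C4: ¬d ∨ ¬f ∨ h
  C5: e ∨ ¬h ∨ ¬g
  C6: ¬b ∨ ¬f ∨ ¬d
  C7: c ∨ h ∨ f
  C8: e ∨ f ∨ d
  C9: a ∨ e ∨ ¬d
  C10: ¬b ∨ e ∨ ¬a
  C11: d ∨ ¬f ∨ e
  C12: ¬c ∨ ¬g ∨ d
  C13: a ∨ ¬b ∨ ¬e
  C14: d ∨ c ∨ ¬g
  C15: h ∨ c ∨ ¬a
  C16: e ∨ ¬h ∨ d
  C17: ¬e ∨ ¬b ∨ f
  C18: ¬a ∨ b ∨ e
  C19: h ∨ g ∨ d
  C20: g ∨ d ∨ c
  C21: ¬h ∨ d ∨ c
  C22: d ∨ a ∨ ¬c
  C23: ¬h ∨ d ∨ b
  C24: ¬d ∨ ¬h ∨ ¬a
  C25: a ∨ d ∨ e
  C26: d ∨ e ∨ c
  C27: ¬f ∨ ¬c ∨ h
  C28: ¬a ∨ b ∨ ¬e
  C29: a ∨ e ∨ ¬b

Branch on g: set g = True.
Branch on c: set c = False.
The clause (d) is unit, so d = True.
The clause (h) is unit, so h = True.
The clause (e) is unit, so e = True.
The clause (¬a) is unit, so a = False.
The clause (¬b) is unit, so b = False.
Every clause is now satisfied; f is unconstrained.

a: False; b: False; c: False; d: True; e: True; f: True; g: True; h: True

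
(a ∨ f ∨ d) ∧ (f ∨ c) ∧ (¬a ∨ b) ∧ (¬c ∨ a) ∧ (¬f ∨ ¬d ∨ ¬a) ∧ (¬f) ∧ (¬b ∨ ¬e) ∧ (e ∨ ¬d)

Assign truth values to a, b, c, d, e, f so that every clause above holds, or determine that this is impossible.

a ↦ True; b ↦ True; c ↦ True; d ↦ False; e ↦ False; f ↦ False

From the singleton clause (¬f), f = False.
From the singleton clause (c), c = True.
From the singleton clause (a), a = True.
From the singleton clause (b), b = True.
From the singleton clause (¬e), e = False.
From the singleton clause (¬d), d = False.
All clauses are satisfied.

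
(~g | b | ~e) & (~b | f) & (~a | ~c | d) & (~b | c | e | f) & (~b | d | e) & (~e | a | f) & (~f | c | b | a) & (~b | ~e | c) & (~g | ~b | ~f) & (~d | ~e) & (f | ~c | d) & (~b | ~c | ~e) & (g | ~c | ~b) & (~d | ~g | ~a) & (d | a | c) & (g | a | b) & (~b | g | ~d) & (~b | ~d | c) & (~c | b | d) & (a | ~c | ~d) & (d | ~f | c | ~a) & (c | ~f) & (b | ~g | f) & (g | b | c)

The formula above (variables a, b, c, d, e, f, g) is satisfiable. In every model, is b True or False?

False

Suppose b = 1.
Unit clause (f) forces f = 1.
Unit clause (~g) forces g = 0.
Unit clause (~c) forces c = 0.
But (c) is also a unit clause — contradiction.
So every satisfying assignment has b = False.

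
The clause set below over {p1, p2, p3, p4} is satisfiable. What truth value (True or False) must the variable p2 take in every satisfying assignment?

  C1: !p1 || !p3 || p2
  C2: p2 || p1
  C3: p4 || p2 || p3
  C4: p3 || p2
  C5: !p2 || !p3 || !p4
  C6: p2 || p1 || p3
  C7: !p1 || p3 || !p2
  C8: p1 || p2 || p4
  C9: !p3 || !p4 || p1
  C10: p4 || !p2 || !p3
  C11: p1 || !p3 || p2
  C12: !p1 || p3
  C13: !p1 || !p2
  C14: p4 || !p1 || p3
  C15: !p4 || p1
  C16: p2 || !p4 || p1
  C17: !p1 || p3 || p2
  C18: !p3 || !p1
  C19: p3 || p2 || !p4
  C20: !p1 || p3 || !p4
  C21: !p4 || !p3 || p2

True

Suppose p2 = false.
The clause (p1) is unit, so p1 = true.
The clause (!p3) is unit, so p3 = false.
That conflicts with the unit clause (p3).
So every satisfying assignment has p2 = True.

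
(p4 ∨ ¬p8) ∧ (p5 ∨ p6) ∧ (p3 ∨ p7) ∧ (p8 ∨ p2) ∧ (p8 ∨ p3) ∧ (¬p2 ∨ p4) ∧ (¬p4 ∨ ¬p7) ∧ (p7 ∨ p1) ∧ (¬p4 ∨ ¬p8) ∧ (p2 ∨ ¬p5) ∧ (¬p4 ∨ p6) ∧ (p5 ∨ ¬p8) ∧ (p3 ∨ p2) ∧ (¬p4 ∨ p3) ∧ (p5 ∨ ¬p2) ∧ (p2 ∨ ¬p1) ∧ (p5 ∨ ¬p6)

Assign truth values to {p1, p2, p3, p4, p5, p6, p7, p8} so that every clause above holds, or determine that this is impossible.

p1 ↦ True, p2 ↦ True, p3 ↦ True, p4 ↦ True, p5 ↦ True, p6 ↦ True, p7 ↦ False, p8 ↦ False

Case p4 = True:
(¬p7) alone gives p7 = False.
(p3) alone gives p3 = True.
(p1) alone gives p1 = True.
(¬p8) alone gives p8 = False.
(p2) alone gives p2 = True.
(p6) alone gives p6 = True.
(p5) alone gives p5 = True.
All clauses are satisfied.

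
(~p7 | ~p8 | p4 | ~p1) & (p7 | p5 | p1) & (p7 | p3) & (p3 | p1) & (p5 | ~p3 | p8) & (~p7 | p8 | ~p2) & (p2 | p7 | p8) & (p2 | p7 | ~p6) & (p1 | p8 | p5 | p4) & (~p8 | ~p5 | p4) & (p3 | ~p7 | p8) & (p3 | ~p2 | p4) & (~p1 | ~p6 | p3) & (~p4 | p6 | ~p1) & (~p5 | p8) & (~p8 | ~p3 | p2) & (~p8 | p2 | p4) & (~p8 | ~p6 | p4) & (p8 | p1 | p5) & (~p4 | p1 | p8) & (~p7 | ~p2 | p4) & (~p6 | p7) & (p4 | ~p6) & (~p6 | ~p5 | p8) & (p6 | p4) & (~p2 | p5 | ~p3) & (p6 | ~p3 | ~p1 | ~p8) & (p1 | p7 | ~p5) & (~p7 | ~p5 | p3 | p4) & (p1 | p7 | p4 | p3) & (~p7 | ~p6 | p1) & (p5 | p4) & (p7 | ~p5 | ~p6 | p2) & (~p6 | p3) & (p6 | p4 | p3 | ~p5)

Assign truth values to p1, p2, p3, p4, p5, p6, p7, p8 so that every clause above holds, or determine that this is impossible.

p1 ↦ 0, p2 ↦ 1, p3 ↦ 1, p4 ↦ 1, p5 ↦ 1, p6 ↦ 0, p7 ↦ 1, p8 ↦ 1

Suppose p7 = 1.
Suppose p3 = 1.
Suppose p5 = 1.
The clause (p8) is unit, so p8 = 1.
The clause (p4) is unit, so p4 = 1.
The clause (p2) is unit, so p2 = 1.
Suppose p6 = 0.
The clause (~p1) is unit, so p1 = 0.
All clauses are satisfied.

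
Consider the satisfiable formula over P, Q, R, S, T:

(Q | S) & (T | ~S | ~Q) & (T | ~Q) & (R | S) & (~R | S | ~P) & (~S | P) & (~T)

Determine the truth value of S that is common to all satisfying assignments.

True

Suppose S = 0.
From the singleton clause (Q), Q = 1.
From the singleton clause (T), T = 1.
Now (~T) is unsatisfied and unit — conflict.
So every satisfying assignment has S = True.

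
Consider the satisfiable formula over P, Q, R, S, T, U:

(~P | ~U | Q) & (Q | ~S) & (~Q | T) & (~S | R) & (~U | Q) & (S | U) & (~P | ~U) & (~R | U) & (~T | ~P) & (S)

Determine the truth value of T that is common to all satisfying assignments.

Suppose T = 0.
(~Q) alone gives Q = 0.
(~S) alone gives S = 0.
Now (S) is unsatisfied and unit — conflict.
So every satisfying assignment has T = True.

True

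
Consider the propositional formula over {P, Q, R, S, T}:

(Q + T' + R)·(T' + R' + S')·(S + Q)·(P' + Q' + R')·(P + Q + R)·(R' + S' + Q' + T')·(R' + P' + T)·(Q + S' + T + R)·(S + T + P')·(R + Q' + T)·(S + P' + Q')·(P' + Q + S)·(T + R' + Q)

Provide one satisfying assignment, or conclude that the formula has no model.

P: 0, Q: 1, R: 1, S: 0, T: 0

Branch on S: set S = 0.
From the singleton clause (Q), Q = 1.
From the singleton clause (P'), P = 0.
Branch on R: set R = 1.
No clause remains; T is free.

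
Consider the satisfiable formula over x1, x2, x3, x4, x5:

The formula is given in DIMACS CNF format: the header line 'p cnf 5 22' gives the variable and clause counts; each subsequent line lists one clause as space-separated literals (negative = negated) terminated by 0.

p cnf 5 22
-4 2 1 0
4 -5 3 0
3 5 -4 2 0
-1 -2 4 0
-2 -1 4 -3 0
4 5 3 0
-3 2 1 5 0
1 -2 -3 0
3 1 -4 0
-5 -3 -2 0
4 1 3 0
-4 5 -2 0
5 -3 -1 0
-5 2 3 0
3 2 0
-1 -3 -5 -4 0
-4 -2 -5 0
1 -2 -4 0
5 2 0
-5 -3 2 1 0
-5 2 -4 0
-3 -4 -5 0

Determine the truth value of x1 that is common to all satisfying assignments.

Suppose x1 = False.
Case x4 = False:
(x3) alone gives x3 = True.
(¬x2) alone gives x2 = False.
(x5) alone gives x5 = True.
That conflicts with the unit clause (¬x5).
Undo x4 and try x4 = True.
(x2) alone gives x2 = True.
That conflicts with the unit clause (¬x2).
Both values of x4 lead to a conflict.
So every satisfying assignment has x1 = True.

True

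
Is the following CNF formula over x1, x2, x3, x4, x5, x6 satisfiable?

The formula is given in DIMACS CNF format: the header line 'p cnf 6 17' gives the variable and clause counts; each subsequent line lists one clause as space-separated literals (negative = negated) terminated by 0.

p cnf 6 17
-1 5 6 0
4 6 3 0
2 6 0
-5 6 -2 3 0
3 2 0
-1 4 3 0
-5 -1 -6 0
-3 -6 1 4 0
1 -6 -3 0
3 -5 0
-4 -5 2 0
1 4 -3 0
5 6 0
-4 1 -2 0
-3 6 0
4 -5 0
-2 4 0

Branch on x2: set x2 = True.
The clause (x4) is unit, so x4 = True.
The clause (x1) is unit, so x1 = True.
Branch on x5: set x5 = False.
The clause (x6) is unit, so x6 = True.
All clauses hold; x3 can take either value.
A satisfying assignment: x1=True; x2=True; x3=False; x4=True; x5=False; x6=True.

Yes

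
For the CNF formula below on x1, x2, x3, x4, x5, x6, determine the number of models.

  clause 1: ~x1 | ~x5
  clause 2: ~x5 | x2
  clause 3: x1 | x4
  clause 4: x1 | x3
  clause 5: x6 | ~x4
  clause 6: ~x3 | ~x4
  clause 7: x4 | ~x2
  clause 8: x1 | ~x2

6

There are 2^6 = 64 truth assignments over (x1, x2, x3, x4, x5, x6).
Split on x1. With x1 = 1, the clauses containing x1 are satisfied and ~x1 drops from the rest; 6 of the 2^5 = 32 assignments to the other variables satisfy what remains.
With x1 = 0, by the same count on the reduced clause set, 0 assignments work.
Total: 6 + 0 = 6.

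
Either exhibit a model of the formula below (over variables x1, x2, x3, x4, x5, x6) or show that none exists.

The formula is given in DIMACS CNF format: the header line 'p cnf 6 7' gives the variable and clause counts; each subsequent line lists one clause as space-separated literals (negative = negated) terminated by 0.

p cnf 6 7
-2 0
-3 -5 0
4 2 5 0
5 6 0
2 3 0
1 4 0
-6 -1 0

(¬x2) alone gives x2 = False.
(x3) alone gives x3 = True.
(¬x5) alone gives x5 = False.
(x4) alone gives x4 = True.
(x6) alone gives x6 = True.
(¬x1) alone gives x1 = False.
This assignment satisfies each clause.

x1 ↦ False; x2 ↦ False; x3 ↦ True; x4 ↦ True; x5 ↦ False; x6 ↦ True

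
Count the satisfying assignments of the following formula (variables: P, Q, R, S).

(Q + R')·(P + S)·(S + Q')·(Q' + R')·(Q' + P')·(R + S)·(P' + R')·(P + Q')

2

There are 2^4 = 16 truth assignments over (P, Q, R, S).
Split on P. With P = 1, the clauses containing P are satisfied and P' drops from the rest; 1 of the 2^3 = 8 assignments to the other variables satisfy what remains.
With P = 0, by the same count on the reduced clause set, 1 assignment works.
(One model: P=F, Q=F, R=F, S=T.)
Total: 1 + 1 = 2.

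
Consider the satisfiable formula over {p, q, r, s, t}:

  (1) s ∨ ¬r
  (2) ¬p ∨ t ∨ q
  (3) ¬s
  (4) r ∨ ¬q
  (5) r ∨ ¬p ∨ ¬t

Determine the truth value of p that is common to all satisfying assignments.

Suppose p = True.
Unit clause (¬s) forces s = False.
Unit clause (¬r) forces r = False.
Unit clause (¬q) forces q = False.
Unit clause (t) forces t = True.
But (¬t) is also a unit clause — contradiction.
So every satisfying assignment has p = False.

False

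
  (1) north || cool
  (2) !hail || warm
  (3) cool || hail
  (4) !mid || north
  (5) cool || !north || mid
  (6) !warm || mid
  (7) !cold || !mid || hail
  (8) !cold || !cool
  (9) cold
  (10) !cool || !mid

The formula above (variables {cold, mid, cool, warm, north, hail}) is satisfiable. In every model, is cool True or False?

False

Suppose cool = true.
(!cold) alone gives cold = false.
That conflicts with the unit clause (cold).
So every satisfying assignment has cool = False.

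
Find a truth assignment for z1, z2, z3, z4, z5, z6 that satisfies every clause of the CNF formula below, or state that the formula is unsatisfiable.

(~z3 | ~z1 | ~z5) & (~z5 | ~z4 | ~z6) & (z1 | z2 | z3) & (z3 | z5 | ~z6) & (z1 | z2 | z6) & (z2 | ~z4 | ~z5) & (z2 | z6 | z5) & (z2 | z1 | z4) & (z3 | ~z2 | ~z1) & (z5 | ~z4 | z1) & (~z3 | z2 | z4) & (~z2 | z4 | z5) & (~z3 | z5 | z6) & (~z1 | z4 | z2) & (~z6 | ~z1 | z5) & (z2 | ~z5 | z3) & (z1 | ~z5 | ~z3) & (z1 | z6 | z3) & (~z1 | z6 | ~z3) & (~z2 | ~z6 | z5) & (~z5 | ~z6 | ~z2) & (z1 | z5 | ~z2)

Suppose z3 = 0.
Suppose z1 = 1.
(~z2) alone gives z2 = 0.
(z4) alone gives z4 = 1.
(~z5) alone gives z5 = 0.
(~z6) alone gives z6 = 0.
That conflicts with the unit clause (z6).
Undo z1 and try z1 = 0.
(z2) alone gives z2 = 1.
(z6) alone gives z6 = 1.
(z5) alone gives z5 = 1.
That conflicts with the unit clause (~z5).
Neither z1 = 1 nor z1 = 0 works.
Undo z3 and try z3 = 1.
Suppose z1 = 0.
(~z5) alone gives z5 = 0.
(~z4) alone gives z4 = 0.
(z2) alone gives z2 = 1.
That conflicts with the unit clause (~z2).
Undo z1 and try z1 = 1.
(~z5) alone gives z5 = 0.
(z6) alone gives z6 = 1.
That conflicts with the unit clause (~z6).
Neither z1 = 1 nor z1 = 0 works.
Neither z3 = 1 nor z3 = 0 works.

UNSATISFIABLE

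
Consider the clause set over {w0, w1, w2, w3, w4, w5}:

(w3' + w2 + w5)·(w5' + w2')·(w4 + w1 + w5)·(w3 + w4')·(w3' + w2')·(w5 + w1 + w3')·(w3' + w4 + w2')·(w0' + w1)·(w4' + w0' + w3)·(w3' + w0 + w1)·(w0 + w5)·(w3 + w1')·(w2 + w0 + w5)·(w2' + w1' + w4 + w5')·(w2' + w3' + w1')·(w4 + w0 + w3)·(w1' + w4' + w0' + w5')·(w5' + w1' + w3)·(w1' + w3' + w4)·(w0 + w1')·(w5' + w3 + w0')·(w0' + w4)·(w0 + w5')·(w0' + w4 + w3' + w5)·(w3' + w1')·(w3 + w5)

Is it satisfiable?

No

Suppose w5 = 0.
Unit clause (w0) forces w0 = 1.
Unit clause (w1) forces w1 = 1.
Unit clause (w3) forces w3 = 1.
But (w3') is also a unit clause — contradiction.
Backtrack on w5: now try w5 = 1.
Unit clause (w2') forces w2 = 0.
Unit clause (w0) forces w0 = 1.
Unit clause (w1) forces w1 = 1.
Unit clause (w3) forces w3 = 1.
But (w3') is also a unit clause — contradiction.
Neither w5 = 1 nor w5 = 0 works.
No assignment satisfies every clause.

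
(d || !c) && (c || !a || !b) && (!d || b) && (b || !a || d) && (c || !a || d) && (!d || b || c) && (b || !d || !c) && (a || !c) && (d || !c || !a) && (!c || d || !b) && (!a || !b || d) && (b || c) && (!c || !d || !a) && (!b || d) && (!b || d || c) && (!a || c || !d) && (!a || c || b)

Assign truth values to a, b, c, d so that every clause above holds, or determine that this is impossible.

Branch on d: set d = true.
(b) alone gives b = true.
Branch on c: set c = false.
(!a) alone gives a = false.
All clauses are satisfied.

a ↦ false, b ↦ true, c ↦ false, d ↦ true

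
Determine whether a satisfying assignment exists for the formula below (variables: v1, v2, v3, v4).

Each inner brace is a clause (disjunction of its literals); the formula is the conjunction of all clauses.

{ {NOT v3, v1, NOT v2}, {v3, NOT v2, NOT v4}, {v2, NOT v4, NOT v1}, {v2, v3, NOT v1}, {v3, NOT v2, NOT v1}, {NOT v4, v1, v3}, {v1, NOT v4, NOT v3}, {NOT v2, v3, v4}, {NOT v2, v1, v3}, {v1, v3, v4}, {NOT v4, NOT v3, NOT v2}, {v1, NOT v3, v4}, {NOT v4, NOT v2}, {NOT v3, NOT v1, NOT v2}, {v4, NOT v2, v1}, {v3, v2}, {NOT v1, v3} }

Yes, satisfiable

Case v4 = false:
Case v2 = false:
(v3) alone gives v3 = true.
(v1) alone gives v1 = true.
This assignment satisfies each clause.
A satisfying assignment: v1: true, v2: false, v3: true, v4: false.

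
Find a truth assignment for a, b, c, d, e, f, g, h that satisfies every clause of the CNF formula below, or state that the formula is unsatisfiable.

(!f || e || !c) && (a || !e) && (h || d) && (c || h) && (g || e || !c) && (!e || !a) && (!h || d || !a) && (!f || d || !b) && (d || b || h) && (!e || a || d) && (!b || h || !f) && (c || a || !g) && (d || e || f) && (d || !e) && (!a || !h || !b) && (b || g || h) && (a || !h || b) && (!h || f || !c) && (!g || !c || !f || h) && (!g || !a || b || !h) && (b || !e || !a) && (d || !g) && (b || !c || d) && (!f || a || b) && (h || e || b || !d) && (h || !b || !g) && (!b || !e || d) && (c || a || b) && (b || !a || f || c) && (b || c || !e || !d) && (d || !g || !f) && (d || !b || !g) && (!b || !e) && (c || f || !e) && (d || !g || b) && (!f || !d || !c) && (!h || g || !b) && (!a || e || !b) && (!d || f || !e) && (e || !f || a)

Suppose a = true.
(!e) alone gives e = false.
(!b) alone gives b = false.
Suppose f = true.
(!c) alone gives c = false.
(h) alone gives h = true.
(d) alone gives d = true.
(!g) alone gives g = false.
Every clause now holds.

a=true, b=false, c=false, d=true, e=false, f=true, g=false, h=true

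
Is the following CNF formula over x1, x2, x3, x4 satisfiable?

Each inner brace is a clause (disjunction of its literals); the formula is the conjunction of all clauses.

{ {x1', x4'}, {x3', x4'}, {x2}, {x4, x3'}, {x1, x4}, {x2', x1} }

(x2) alone gives x2 = 1.
(x1) alone gives x1 = 1.
(x4') alone gives x4 = 0.
(x3') alone gives x3 = 0.
All clauses are satisfied.
A satisfying assignment: x1 ↦ 1, x2 ↦ 1, x3 ↦ 0, x4 ↦ 0.

Satisfiable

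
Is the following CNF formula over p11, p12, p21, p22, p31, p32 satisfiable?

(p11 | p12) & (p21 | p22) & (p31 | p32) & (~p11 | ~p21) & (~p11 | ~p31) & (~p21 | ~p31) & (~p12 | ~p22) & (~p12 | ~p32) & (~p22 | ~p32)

Try p11 = 1.
(~p21) alone gives p21 = 0.
(p22) alone gives p22 = 1.
(~p31) alone gives p31 = 0.
(p32) alone gives p32 = 1.
But (~p32) is also a unit clause — contradiction.
So p11 must be the other value — set p11 = 0.
(p12) alone gives p12 = 1.
(~p22) alone gives p22 = 0.
(p21) alone gives p21 = 1.
(~p31) alone gives p31 = 0.
(p32) alone gives p32 = 1.
But (~p32) is also a unit clause — contradiction.
Either choice for p11 ends in contradiction.
No assignment satisfies every clause.

No, unsatisfiable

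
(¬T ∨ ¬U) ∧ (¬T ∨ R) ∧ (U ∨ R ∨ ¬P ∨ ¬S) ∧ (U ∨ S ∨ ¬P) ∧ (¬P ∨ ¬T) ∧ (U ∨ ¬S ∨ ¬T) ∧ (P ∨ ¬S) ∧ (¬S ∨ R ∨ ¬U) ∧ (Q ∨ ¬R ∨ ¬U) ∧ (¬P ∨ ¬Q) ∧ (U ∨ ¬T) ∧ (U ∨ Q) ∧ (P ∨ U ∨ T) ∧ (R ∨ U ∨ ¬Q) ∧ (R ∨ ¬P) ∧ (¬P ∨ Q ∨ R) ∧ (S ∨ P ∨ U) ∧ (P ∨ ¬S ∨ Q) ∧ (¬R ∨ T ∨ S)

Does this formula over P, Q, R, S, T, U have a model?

Satisfiable

Branch on T: set T = False.
Branch on P: set P = False.
From the singleton clause (¬S), S = False.
From the singleton clause (U), U = True.
From the singleton clause (¬R), R = False.
All clauses hold; Q can take either value.
A satisfying assignment: P: False, Q: True, R: False, S: False, T: False, U: True.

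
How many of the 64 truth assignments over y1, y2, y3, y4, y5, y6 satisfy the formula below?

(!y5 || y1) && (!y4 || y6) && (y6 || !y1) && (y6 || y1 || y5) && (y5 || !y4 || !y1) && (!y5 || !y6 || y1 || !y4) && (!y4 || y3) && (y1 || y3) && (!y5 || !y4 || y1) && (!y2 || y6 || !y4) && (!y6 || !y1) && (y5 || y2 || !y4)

3

There are 2^6 = 64 truth assignments over (y1, y2, y3, y4, y5, y6).
Split on y3. With y3 = true, the clauses containing y3 are satisfied and !y3 drops from the rest; 3 of the 2^5 = 32 assignments to the other variables satisfy what remains.
With y3 = false, by the same count on the reduced clause set, 0 assignments work.
Total: 3 + 0 = 3.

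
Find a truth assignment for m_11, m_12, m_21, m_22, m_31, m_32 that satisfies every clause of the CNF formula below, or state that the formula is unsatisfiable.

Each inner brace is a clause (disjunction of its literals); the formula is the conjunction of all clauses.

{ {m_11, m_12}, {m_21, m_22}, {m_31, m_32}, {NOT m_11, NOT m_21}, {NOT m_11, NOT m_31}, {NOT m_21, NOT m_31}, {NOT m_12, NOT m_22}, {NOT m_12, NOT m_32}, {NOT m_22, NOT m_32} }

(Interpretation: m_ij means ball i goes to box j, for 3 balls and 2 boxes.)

UNSATISFIABLE

Branch on m_11: set m_11 = true.
(NOT m_21) alone gives m_21 = false.
(m_22) alone gives m_22 = true.
(NOT m_31) alone gives m_31 = false.
(m_32) alone gives m_32 = true.
That conflicts with the unit clause (NOT m_32).
So m_11 must be the other value — set m_11 = false.
(m_12) alone gives m_12 = true.
(NOT m_22) alone gives m_22 = false.
(m_21) alone gives m_21 = true.
(NOT m_31) alone gives m_31 = false.
(m_32) alone gives m_32 = true.
That conflicts with the unit clause (NOT m_32).
Either choice for m_11 ends in contradiction.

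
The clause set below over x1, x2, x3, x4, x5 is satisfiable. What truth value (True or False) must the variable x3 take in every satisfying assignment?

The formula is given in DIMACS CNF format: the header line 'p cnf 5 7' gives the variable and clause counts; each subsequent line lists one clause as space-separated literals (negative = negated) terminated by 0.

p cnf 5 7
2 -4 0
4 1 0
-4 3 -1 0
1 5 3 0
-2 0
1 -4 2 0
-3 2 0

False

Suppose x3 = True.
Unit clause (¬x2) forces x2 = False.
That conflicts with the unit clause (x2).
So every satisfying assignment has x3 = False.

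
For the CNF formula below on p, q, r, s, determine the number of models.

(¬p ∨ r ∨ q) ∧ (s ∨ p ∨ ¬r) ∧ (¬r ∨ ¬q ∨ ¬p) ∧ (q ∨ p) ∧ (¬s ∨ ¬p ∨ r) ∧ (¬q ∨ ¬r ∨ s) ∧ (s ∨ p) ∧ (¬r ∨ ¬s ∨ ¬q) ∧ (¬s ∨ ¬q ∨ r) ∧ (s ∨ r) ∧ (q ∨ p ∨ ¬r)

2

There are 2^4 = 16 truth assignments over (p, q, r, s).
Check each against the 11 clauses (columns in the order p, q, r, s):
  F F F F  ✗ fails (q ∨ p)
  F F F T  ✗ fails (q ∨ p)
  F F T F  ✗ fails (s ∨ p ∨ ¬r)
  F F T T  ✗ fails (q ∨ p)
  F T F F  ✗ fails (s ∨ p)
  F T F T  ✗ fails (¬s ∨ ¬q ∨ r)
  F T T F  ✗ fails (s ∨ p ∨ ¬r)
  F T T T  ✗ fails (¬r ∨ ¬s ∨ ¬q)
  T F F F  ✗ fails (¬p ∨ r ∨ q)
  T F F T  ✗ fails (¬p ∨ r ∨ q)
  T F T F  ✓ satisfies all
  T F T T  ✓ satisfies all
  T T F F  ✗ fails (s ∨ r)
  T T F T  ✗ fails (¬s ∨ ¬p ∨ r)
  T T T F  ✗ fails (¬r ∨ ¬q ∨ ¬p)
  T T T T  ✗ fails (¬r ∨ ¬q ∨ ¬p)
2 of the 16 rows are models.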